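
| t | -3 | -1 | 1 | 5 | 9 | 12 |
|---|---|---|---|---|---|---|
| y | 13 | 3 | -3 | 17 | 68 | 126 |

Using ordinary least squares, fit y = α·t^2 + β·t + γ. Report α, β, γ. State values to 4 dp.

From the data, Σt^2·t^2 = 28005, Σt^2·t = 2555, Σt^2 = 261, Σt·t = 261, Σt = 23, Σ1 = 6.
Right-hand side: Σt^2·y = 24194, Σt·y = 2164, Σy = 224.
So MᵀM·[α, β, γ]ᵀ = Mᵀy: [[28005, 2555, 261]; [2555, 261, 23]; [261, 23, 6]]·[α, β, γ]ᵀ = [24194, 2164, 224]ᵀ.
Solving the 3×3 system (Gaussian elimination) gives α = 468301/461464, β = -726767/461464, γ = -89291/115366.

α = 1.0148, β = -1.5749, γ = -0.7740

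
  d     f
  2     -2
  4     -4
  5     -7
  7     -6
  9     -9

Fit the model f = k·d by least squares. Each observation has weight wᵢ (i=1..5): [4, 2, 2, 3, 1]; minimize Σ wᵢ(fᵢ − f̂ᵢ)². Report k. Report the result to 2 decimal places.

k = -1.00

Compute the Gram sums: Σwᵢ·d·d = 326.
For MᵀWf: Σwᵢ·d·f = -325.
Normal equations: [[326]]·[k]ᵀ = [-325]ᵀ.
Hence k = -325 / 326 ≈ -0.996933.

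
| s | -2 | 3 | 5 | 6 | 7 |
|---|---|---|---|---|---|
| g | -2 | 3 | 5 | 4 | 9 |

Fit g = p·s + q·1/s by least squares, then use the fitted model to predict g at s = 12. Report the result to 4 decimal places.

ĝ = 12.4071

AᵀA·[p, q]ᵀ = Aᵀg reads: 123·p + 5·q = 125;  5·p + (9907/22050)·q = 104/21.
(Σs·s = 123, Σs·1/s = 5, Σ1/s·1/s = 9907/22050, Σs·g = 125, Σ1/s·g = 104/21.)
det = 123·(9907/22050) − 5² = 222437/7350.
p = (125·(9907/22050) − 5·(104/21))/(222437/7350) = 692375/667311; q = (123·(104/21) − 5·125)/(222437/7350) = -116550/222437.
At s = 12: ĝ = (692375/667311)·(12) + (-116550/222437)·(1/12) = 5519575/444874.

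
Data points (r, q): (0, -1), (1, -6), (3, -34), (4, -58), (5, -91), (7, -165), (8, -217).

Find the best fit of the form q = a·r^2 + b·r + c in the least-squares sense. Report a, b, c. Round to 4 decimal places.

Setting ∂/∂a … = 0 gives: 7460·a + 1072·b + 164·c = -25488;  1072·a + 164·b + 28·c = -3686;  164·a + 28·b + 7·c = -572.
(Σr^2·r^2 = 7460, Σr^2·r = 1072, Σr^2 = 164, Σr·r = 164, Σr = 28, Σ1 = 7, Σr^2·q = -25488, Σr·q = -3686, Σq = -572.)
Inverting the 3×3 Gram matrix, [a, b, c]ᵀ = [-1580/507, -1981/1014, -150/169]ᵀ.

a = -3.1164, b = -1.9536, c = -0.8876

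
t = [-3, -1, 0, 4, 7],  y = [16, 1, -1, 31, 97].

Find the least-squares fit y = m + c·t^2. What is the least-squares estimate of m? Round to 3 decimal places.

m = -1.256

With design matrix A, AᵀA = [[5, 75]; [75, 2739]] and Aᵀy = [144, 5394]ᵀ.
det = 5·2739 − 75² = 8070.
m = (144·2739 − 75·5394)/8070 = -1689/1345; c = (5·5394 − 75·144)/8070 = 539/269.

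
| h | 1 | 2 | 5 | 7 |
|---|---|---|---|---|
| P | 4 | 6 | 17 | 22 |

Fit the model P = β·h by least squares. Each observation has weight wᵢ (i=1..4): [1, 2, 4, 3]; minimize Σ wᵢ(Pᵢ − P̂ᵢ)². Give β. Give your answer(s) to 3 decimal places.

β = 3.242

MᵀWM·[β]ᵀ = MᵀWP reads: 256·β = 830.
(Σwᵢ·h·h = 256, Σwᵢ·h·P = 830.)
Hence β = 830 / 256 ≈ 3.24219.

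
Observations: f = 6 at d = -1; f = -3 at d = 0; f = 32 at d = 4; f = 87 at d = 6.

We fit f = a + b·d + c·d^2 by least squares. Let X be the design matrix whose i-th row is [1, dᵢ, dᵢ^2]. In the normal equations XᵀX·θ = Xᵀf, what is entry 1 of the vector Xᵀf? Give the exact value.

Entry 1 ↔ basis 1, so (Xᵀf)_{1} = Σᵢ fᵢ = (1)·(6) + (1)·(-3) + (1)·(32) + (1)·(87) = 122.

122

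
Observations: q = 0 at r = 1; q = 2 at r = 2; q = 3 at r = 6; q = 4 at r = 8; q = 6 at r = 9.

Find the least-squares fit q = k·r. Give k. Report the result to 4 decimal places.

k = 0.5806

The normal system XᵀX·[k]ᵀ = Xᵀq is [[186]]·[k]ᵀ = [108]ᵀ.
Hence k = 108 / 186 ≈ 0.580645.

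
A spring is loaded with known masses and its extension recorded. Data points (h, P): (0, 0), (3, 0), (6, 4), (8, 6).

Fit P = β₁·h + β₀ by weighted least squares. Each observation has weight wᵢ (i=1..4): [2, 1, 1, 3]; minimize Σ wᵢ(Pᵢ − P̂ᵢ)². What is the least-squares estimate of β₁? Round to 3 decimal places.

Forming XᵀWX = [[237, 33]; [33, 7]] and XᵀWP = [168, 22]ᵀ gives XᵀWX·[β₁, β₀]ᵀ = XᵀWP.
Eliminating β₀: 7·(row 1) − 33·(row 2) gives 570·β₁ = 7·168 − 33·22 = 450, so β₁ = 15/19.
Then β₀ = (22 − 33·(15/19))/7 = -11/19.

β₁ = 0.789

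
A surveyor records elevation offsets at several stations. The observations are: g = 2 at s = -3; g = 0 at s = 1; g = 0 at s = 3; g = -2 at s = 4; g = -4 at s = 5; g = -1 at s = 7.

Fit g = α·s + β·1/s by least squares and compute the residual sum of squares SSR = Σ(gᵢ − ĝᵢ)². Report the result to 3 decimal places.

SSR = 9.557

From the data, Σs·s = 109, Σs·1/s = 6, Σ1/s·1/s = 237281/176400.
Right-hand side: Σs·g = -41, Σ1/s·g = -443/210.
So XᵀX·[α, β]ᵀ = Xᵀg: [[109, 6]; [6, 237281/176400]]·[α, β]ᵀ = [-41, -443/210]ᵀ.
det = 109·(237281/176400) − 6² = 19513229/176400.
α = ((-41)·(237281/176400) − 6·(-443/210))/(19513229/176400) = -7495801/19513229; β = (109·(-443/210) − 6·(-41))/(19513229/176400) = 2833320/19513229.
Residuals: 17483495/19513229, 4662481/19513229, 21542963/19513229, -9751584/19513229, -41140575/19513229, 32552618/19513229; SSR = 186479840/19513229.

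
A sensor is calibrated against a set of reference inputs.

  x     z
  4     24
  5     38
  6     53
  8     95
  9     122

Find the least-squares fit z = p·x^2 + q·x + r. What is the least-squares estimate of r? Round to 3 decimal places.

r = 7.250

Normal-equation sums: Σx^2·x^2 = 12834, Σx^2·x = 1646, Σx^2 = 222, Σx·x = 222, Σx = 32, Σ1 = 5.
For Aᵀz: Σx^2·z = 19204, Σx·z = 2462, Σz = 332.
Inverting the 3×3 Gram matrix, [p, q, r]ᵀ = [1037/616, -1501/616, 29/4]ᵀ.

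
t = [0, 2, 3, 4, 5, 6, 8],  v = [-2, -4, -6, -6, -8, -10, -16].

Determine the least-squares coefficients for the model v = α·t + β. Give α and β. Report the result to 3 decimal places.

XᵀX·[α, β]ᵀ = Xᵀv reads: 154·α + 28·β = -278;  28·α + 7·β = -52.
det = 154·7 − 28² = 294.
α = ((-278)·7 − 28·(-52))/294 = -5/3; β = (154·(-52) − 28·(-278))/294 = -16/21.

α = -1.667, β = -0.762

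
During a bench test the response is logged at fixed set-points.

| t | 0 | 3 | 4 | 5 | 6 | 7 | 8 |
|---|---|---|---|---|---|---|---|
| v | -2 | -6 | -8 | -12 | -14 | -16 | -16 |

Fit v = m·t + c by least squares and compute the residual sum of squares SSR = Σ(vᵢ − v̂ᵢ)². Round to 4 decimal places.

From the data, Σt·t = 199, Σt = 33, Σ1 = 7.
For Xᵀv: Σt·v = -434, Σv = -74.
Eliminating c: 7·(row 1) − 33·(row 2) gives 304·m = 7·(-434) − 33·(-74) = -596, so m = -149/76.
Then c = ((-74) − 33·(-149/76))/7 = -101/76.
Residuals: -51/76, 23/19, 89/76, -33/38, -69/76, -18/19, 77/76; SSR = 129/19.

SSR = 6.7895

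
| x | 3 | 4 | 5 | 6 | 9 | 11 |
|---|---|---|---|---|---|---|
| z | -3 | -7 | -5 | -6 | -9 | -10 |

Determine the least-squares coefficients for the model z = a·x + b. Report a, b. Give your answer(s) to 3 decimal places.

Sums needed: Σx·x = 288, Σx = 38, Σ1 = 6.
Moment sums: Σx·z = -289, Σz = -40.
Eliminating b: 6·(row 1) − 38·(row 2) gives 284·a = 6·(-289) − 38·(-40) = -214, so a = -107/142.
Then b = ((-40) − 38·(-107/142))/6 = -269/142.

a = -0.754, b = -1.894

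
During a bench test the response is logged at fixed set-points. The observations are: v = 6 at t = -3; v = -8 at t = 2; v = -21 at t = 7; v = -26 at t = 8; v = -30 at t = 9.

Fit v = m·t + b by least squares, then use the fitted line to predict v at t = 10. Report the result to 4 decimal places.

AᵀA·[m, b]ᵀ = Aᵀv reads: 207·m + 23·b = -659;  23·m + 5·b = -79.
Determinant 207·5 − 23² = 506.
m = ((-659)·5 − 23·(-79))/506 = -739/253; b = (207·(-79) − 23·(-659))/506 = -26/11.
At t = 10: v̂ = (-739/253)·(10) + (-26/11)·(1) = -7988/253.

v̂ = -31.5731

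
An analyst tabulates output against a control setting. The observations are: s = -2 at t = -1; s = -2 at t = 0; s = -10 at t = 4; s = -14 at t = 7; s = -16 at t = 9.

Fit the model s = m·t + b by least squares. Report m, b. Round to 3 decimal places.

m = -1.508, b = -3.070

Normal-equation sums: Σt·t = 147, Σt = 19, Σ1 = 5.
And Σt·s = -280, Σs = -44.
Δ = 147·5 − 19² = 374.
m = ((-280)·5 − 19·(-44))/374 = -282/187; b = (147·(-44) − 19·(-280))/374 = -574/187.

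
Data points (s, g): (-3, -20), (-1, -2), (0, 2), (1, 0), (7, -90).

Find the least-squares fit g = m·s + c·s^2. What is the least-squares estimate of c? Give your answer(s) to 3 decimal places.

Forming MᵀM = [[60, 316]; [316, 2484]] and Mᵀg = [-568, -4592]ᵀ gives MᵀM·[m, c]ᵀ = Mᵀg.
Δ = 60·2484 − 316² = 49184.
m = ((-568)·2484 − 316·(-4592))/49184 = 1255/1537; c = (60·(-4592) − 316·(-568))/49184 = -3001/1537.

c = -1.953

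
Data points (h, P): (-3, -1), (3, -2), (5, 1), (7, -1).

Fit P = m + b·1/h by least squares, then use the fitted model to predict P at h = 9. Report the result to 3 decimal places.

Forming MᵀM = [[4, 12/35]; [12/35, 3116/11025]] and MᵀP = [-3, -29/105]ᵀ gives MᵀM·[m, b]ᵀ = MᵀP.
det = 4·(3116/11025) − (12/35)² = 11168/11025.
m = ((-3)·(3116/11025) − (12/35)·(-29/105))/(11168/11025) = -519/698; b = (4·(-29/105) − (12/35)·(-3))/(11168/11025) = -105/1396.
At h = 9: P̂ = (-519/698)·(1) + (-105/1396)·(1/9) = -3149/4188.

P̂ = -0.752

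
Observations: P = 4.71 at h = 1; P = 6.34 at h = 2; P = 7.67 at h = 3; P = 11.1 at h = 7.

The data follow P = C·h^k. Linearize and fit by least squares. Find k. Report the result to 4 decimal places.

Taking logs, ln P = k·ln h + ln C, so regress ln P on ln h.
AᵀA = [[5.4740, 3.7377]; [3.7377, 4]], rhs = [8.2021, 7.8408]ᵀ  (here Σln h = 3.7377, Σ(ln h)² = 5.4740, Σln P = 7.8408, Σln h·ln P = 8.2021).
Solving (det = 7.9257): k = 0.44184, ln C = 1.54734.

k = 0.4418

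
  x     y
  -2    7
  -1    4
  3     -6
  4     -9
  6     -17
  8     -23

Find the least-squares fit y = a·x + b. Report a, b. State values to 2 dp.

Sums needed: Σx·x = 130, Σx = 18, Σ1 = 6.
For Mᵀy: Σx·y = -358, Σy = -44.
So MᵀM·[a, b]ᵀ = Mᵀy: [[130, 18]; [18, 6]]·[a, b]ᵀ = [-358, -44]ᵀ.
Determinant 130·6 − 18² = 456.
a = ((-358)·6 − 18·(-44))/456 = -113/38; b = (130·(-44) − 18·(-358))/456 = 181/114.

a = -2.97, b = 1.59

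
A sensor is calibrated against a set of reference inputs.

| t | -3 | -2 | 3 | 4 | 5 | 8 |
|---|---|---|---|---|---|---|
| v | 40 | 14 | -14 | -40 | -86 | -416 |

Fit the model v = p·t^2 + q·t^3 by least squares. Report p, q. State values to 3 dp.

The normal equations are: 5155·p + 36885·q = -29124;  36885·p + 283387·q = -227872.
(Σt^2·t^2 = 5155, Σt^2·t^3 = 36885, Σt^3·t^3 = 283387, Σt^2·v = -29124, Σt^3·v = -227872.)
det = 5155·283387 − 36885² = 100356760.
p = ((-29124)·283387 − 36885·(-227872))/100356760 = 37923933/25089190; q = (5155·(-227872) − 36885·(-29124))/100356760 = -5022071/5017838.

p = 1.512, q = -1.001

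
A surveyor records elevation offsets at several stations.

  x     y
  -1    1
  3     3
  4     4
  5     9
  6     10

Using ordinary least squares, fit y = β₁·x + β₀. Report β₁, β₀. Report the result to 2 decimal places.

Normal-equation sums: Σx·x = 87, Σx = 17, Σ1 = 5.
For Mᵀy: Σx·y = 129, Σy = 27.
Determinant 87·5 − 17² = 146.
β₁ = (129·5 − 17·27)/146 = 93/73; β₀ = (87·27 − 17·129)/146 = 78/73.

β₁ = 1.27, β₀ = 1.07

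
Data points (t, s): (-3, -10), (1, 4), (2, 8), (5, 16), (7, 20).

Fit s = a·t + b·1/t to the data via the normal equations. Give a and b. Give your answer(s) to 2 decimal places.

a = 2.97, b = 1.80

Normal-equation sums: Σt·t = 88, Σt·1/t = 5, Σ1/t·1/t = 62689/44100.
And Σt·s = 270, Σ1/t·s = 1826/105.
Normal equations: [[88, 5]; [5, 62689/44100]]·[a, b]ᵀ = [270, 1826/105]ᵀ.
Eliminating b: (62689/44100)·(row 1) − 5·(row 2) gives (1103533/11025)·a = (62689/44100)·270 − 5·(1826/105) = 436381/1470, so a = 6545715/2207066.
Then b = ((1826/105) − 5·(6545715/2207066))/(62689/44100) = 1988490/1103533.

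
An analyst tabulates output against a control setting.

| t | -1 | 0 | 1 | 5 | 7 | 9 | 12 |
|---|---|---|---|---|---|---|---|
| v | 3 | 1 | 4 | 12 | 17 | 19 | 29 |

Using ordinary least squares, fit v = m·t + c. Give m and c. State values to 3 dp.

m = 2.051, c = 2.473

With design matrix X, XᵀX = [[301, 33]; [33, 7]] and Xᵀv = [699, 85]ᵀ.
det = 301·7 − 33² = 1018.
m = (699·7 − 33·85)/1018 = 1044/509; c = (301·85 − 33·699)/1018 = 1259/509.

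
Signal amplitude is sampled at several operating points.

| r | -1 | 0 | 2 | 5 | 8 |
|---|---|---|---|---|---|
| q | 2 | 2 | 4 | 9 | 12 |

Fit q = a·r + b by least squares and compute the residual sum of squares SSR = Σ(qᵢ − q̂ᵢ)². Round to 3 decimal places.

Entries of AᵀA: Σr·r = 94, Σr = 14, Σ1 = 5.
And Σr·q = 147, Σq = 29.
So AᵀA·[a, b]ᵀ = Aᵀq: [[94, 14]; [14, 5]]·[a, b]ᵀ = [147, 29]ᵀ.
Eliminating b: 5·(row 1) − 14·(row 2) gives 274·a = 5·147 − 14·29 = 329, so a = 329/274.
Then b = (29 − 14·(329/274))/5 = 334/137.
Residuals: 209/274, -60/137, -115/137, 153/274, -6/137; SSR = 491/274.

SSR = 1.792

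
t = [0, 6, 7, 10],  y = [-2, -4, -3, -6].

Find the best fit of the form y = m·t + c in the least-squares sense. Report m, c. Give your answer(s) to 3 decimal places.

From the data, Σt·t = 185, Σt = 23, Σ1 = 4.
Right-hand side: Σt·y = -105, Σy = -15.
AᵀA·[m, c]ᵀ = Aᵀy becomes [[185, 23]; [23, 4]]·[m, c]ᵀ = [-105, -15]ᵀ.
det = 185·4 − 23² = 211.
m = ((-105)·4 − 23·(-15))/211 = -75/211; c = (185·(-15) − 23·(-105))/211 = -360/211.

m = -0.355, c = -1.706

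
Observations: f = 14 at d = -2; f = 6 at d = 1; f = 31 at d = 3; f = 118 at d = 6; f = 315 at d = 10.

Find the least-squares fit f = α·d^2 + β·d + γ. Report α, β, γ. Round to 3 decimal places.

α = 3.067, β = 0.606, γ = 2.594

Entries of XᵀX: Σd^2·d^2 = 11394, Σd^2·d = 1236, Σd^2 = 150, Σd·d = 150, Σd = 18, Σ1 = 5.
And Σd^2·f = 36089, Σd·f = 3929, Σf = 484.
So XᵀX·[α, β, γ]ᵀ = Xᵀf: [[11394, 1236, 150]; [1236, 150, 18]; [150, 18, 5]]·[α, β, γ]ᵀ = [36089, 3929, 484]ᵀ.
Solving the 3×3 system (Gaussian elimination) gives α = 263171/85794, β = 51997/85794, γ = 37090/14299.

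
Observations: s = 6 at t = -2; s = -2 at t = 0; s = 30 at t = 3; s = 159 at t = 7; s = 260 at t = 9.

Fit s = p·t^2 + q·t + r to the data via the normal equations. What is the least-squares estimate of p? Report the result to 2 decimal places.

p = 3.04

Normal-equation sums: Σt^2·t^2 = 9059, Σt^2·t = 1091, Σt^2 = 143, Σt·t = 143, Σt = 17, Σ1 = 5.
Right-hand side: Σt^2·s = 29145, Σt·s = 3531, Σs = 453.
So AᵀA·[p, q, r]ᵀ = Aᵀs: [[9059, 1091, 143]; [1091, 143, 17]; [143, 17, 5]]·[p, q, r]ᵀ = [29145, 3531, 453]ᵀ.
Row-reducing yields p = 24345/7999, q = 14091/7999, r = -19467/7999.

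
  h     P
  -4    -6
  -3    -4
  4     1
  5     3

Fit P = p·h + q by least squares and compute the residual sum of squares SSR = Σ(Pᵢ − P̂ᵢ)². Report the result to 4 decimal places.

From the data, Σh·h = 66, Σh = 2, Σ1 = 4.
And Σh·P = 55, ΣP = -6.
AᵀA·[p, q]ᵀ = AᵀP becomes [[66, 2]; [2, 4]]·[p, q]ᵀ = [55, -6]ᵀ.
Δ = 66·4 − 2² = 260.
p = (55·4 − 2·(-6))/260 = 58/65; q = (66·(-6) − 2·55)/260 = -253/130.
Residuals: -63/130, 81/130, -81/130, 63/130; SSR = 81/65.

SSR = 1.2462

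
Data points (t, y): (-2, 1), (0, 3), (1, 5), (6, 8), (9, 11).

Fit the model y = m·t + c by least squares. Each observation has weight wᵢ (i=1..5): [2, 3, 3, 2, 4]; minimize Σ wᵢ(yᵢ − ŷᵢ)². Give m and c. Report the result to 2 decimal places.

m = 0.86, c = 3.26

The normal system MᵀWM·[m, c]ᵀ = MᵀWy is [[407, 47]; [47, 14]]·[m, c]ᵀ = [503, 86]ᵀ.
det = 407·14 − 47² = 3489.
m = (503·14 − 47·86)/3489 = 1000/1163; c = (407·86 − 47·503)/3489 = 3787/1163.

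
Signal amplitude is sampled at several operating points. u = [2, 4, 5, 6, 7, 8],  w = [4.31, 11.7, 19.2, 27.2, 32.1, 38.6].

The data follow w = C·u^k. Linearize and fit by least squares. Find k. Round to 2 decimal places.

k = 1.62

Let Y = ln w. Fitting Y = k·ln u + ln C by least squares:
Σln u = 9.5060, Σ(ln u)² = 16.3136, Σln w = 17.3008, Σln u·ln w = 29.4435.
Normal system: [[16.3136, 9.5060]; [9.5060, 6]]·[k, ln C]ᵀ = [29.4435, 17.3008]ᵀ.
Slope k = (n·Σln u·ln w − Σln u·Σln w)/(n·Σ(ln u)² − (Σln u)²) = (6·29.4435 − 9.5060·17.3008)/7.5177 = 1.62283; ln C = (Σln w − k·Σln u)/n = 0.31236.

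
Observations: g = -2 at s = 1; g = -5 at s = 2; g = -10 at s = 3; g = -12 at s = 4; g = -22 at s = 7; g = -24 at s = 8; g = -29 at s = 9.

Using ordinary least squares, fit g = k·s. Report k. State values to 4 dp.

k = -3.1116

Entries of AᵀA: Σs·s = 224.
And Σs·g = -697.
Normal equations: [[224]]·[k]ᵀ = [-697]ᵀ.
k = (-697)/224 = -3.11161.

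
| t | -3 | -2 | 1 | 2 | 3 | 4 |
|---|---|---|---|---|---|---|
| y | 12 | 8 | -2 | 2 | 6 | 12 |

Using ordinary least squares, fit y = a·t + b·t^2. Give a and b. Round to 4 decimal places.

a = -1.2041, b = 1.0427

Setting ∂/∂a … = 0 gives: 43·a + 65·b = 16;  65·a + 451·b = 392.
(Σt·t = 43, Σt·t^2 = 65, Σt^2·t^2 = 451, Σt·y = 16, Σt^2·y = 392.)
Eliminating b: 451·(row 1) − 65·(row 2) gives 15168·a = 451·16 − 65·392 = -18264, so a = -761/632.
Then b = (392 − 65·(-761/632))/451 = 659/632.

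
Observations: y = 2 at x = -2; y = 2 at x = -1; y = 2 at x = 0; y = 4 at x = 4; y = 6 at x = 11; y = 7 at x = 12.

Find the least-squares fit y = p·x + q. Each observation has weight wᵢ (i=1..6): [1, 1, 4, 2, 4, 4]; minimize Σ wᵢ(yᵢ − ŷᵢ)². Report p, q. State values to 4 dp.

From the data, Σwᵢ·x·x = 1097, Σwᵢ·x = 97, Σwᵢ·1 = 16.
Right-hand side: Σwᵢ·x·y = 626, Σwᵢ·y = 72.
MᵀWM·[p, q]ᵀ = MᵀWy becomes [[1097, 97]; [97, 16]]·[p, q]ᵀ = [626, 72]ᵀ.
Δ = 1097·16 − 97² = 8143.
p = (626·16 − 97·72)/8143 = 3032/8143; q = (1097·72 − 97·626)/8143 = 18262/8143.

p = 0.3723, q = 2.2427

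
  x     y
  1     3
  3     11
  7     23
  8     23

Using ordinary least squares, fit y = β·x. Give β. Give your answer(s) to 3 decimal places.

Setting ∂/∂β … = 0 gives: 123·β = 381.
(Σx·x = 123, Σx·y = 381.)
Hence β = 381 / 123 ≈ 3.09756.

β = 3.098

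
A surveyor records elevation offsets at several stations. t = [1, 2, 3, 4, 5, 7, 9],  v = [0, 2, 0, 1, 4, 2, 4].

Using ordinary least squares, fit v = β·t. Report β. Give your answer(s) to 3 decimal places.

Forming XᵀX = [[185]] and Xᵀv = [78]ᵀ gives XᵀX·[β]ᵀ = Xᵀv.
Hence β = 78 / 185 ≈ 0.421622.

β = 0.422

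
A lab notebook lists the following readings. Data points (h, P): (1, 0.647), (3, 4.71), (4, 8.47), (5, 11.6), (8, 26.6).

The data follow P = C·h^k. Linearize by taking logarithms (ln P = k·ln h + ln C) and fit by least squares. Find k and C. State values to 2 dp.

k = 1.79, C = 0.66

Taking logs, ln P = k·ln h + ln C, so regress ln P on ln h.
Σln h = 6.1738, Σ(ln h)² = 10.0431, Σln P = 8.9827, Σln h·ln P = 15.4316.
Equations: 10.0431·k + 6.1738·ln C = 15.4316;  6.1738·k + 5·ln C = 8.9827.
Slope k = (n·Σln h·ln P − Σln h·Σln P)/(n·Σ(ln h)² − (Σln h)²) = (5·15.4316 − 6.1738·8.9827)/12.1000 = 1.79342; ln C = (Σln P − k·Σln h)/n = -0.41790, so C = exp(-0.41790) = 0.65843.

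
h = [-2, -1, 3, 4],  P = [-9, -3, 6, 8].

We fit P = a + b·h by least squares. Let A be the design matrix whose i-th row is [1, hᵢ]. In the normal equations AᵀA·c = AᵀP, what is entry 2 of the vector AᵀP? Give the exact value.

71

Entry 2 ↔ basis h, so (AᵀP)_{2} = Σᵢ (h)·Pᵢ = (-2)·(-9) + (-1)·(-3) + (3)·(6) + (4)·(8) = 71.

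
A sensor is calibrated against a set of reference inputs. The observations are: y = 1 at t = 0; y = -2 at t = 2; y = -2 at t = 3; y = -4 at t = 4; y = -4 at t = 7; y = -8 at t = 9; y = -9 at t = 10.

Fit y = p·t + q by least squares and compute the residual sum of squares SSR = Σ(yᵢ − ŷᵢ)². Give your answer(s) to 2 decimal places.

With design matrix A, AᵀA = [[259, 35]; [35, 7]] and Aᵀy = [-216, -28]ᵀ.
Eliminating q: 7·(row 1) − 35·(row 2) gives 588·p = 7·(-216) − 35·(-28) = -532, so p = -19/21.
Then q = ((-28) − 35·(-19/21))/7 = 11/21.
Residuals: 10/21, -5/7, 4/21, -19/21, 38/21, -8/21, -10/21; SSR = 110/21.

SSR = 5.24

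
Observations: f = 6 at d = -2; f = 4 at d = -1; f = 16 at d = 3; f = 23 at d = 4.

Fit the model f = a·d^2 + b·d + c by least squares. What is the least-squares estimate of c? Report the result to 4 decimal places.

Compute the Gram sums: Σd^2·d^2 = 354, Σd^2·d = 82, Σd^2 = 30, Σd·d = 30, Σd = 4, Σ1 = 4.
Moment sums: Σd^2·f = 540, Σd·f = 124, Σf = 49.
So AᵀA·[a, b, c]ᵀ = Aᵀf: [[354, 82, 30]; [82, 30, 4]; [30, 4, 4]]·[a, b, c]ᵀ = [540, 124, 49]ᵀ.
Inverting the 3×3 Gram matrix, [a, b, c]ᵀ = [9/10, 141/130, 287/65]ᵀ.

c = 4.4154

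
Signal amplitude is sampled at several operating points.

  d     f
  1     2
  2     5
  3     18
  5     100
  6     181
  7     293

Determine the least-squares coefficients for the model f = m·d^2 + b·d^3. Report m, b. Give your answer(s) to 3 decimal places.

m = -0.872, b = 0.980

Entries of AᵀA: Σd^2·d^2 = 4420, Σd^2·d^3 = 27984, Σd^3·d^3 = 180724.
And Σd^2·f = 23557, Σd^3·f = 152623.
Eliminating b: 180724·(row 1) − 27984·(row 2) gives 15695824·m = 180724·23557 − 27984·152623 = -13686764, so m = -180089/206524.
Then b = (152623 − 27984·(-180089/206524))/180724 = 202297/206524.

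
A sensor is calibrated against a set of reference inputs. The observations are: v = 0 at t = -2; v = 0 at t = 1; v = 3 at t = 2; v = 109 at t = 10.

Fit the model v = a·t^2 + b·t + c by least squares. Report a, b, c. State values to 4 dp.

Sums needed: Σt^2·t^2 = 10033, Σt^2·t = 1001, Σt^2 = 109, Σt·t = 109, Σt = 11, Σ1 = 4.
And Σt^2·v = 10912, Σt·v = 1096, Σv = 112.
Inverting the 3×3 Gram matrix, [a, b, c]ᵀ = [2213/2148, 2979/3580, -12689/5370]ᵀ.

a = 1.0303, b = 0.8321, c = -2.3629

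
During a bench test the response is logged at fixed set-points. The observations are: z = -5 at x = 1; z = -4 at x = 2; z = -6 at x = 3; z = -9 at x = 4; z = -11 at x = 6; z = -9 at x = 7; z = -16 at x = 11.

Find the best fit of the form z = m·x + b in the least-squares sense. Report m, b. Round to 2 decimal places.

Setting ∂/∂m … = 0 gives: 236·m + 34·b = -372;  34·m + 7·b = -60.
(Σx·x = 236, Σx = 34, Σ1 = 7, Σx·z = -372, Σz = -60.)
Eliminating b: 7·(row 1) − 34·(row 2) gives 496·m = 7·(-372) − 34·(-60) = -564, so m = -141/124.
Then b = ((-60) − 34·(-141/124))/7 = -189/62.

m = -1.14, b = -3.05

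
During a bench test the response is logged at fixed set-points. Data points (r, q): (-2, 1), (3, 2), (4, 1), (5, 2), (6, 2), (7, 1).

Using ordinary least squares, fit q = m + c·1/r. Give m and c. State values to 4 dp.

The normal equations are: 6·m + (83/140)·c = 9;  (83/140)·m + (90281/176400)·c = 181/140.
Δ = 6·(90281/176400) − (83/140)² = 31979/11760.
m = (9·(90281/176400) − (83/140)·(181/140))/(31979/11760) = 1998/1415; c = (6·(181/140) − (83/140)·9)/(31979/11760) = 252/283.

m = 1.4120, c = 0.8905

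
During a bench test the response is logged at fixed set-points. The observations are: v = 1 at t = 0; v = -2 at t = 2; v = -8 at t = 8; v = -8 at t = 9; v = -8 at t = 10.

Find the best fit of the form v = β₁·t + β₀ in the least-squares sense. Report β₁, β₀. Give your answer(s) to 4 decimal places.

From the data, Σt·t = 249, Σt = 29, Σ1 = 5.
For Mᵀv: Σt·v = -220, Σv = -25.
Eliminating β₀: 5·(row 1) − 29·(row 2) gives 404·β₁ = 5·(-220) − 29·(-25) = -375, so β₁ = -375/404.
Then β₀ = ((-25) − 29·(-375/404))/5 = 155/404.

β₁ = -0.9282, β₀ = 0.3837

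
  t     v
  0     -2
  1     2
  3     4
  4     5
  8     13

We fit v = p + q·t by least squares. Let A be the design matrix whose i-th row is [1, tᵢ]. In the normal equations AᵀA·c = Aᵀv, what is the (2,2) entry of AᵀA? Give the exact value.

Row 2 ↔ basis t, column 2 ↔ basis t, so (AᵀA)_{2,2} = Σᵢ (t)·(t) = (0)·(0) + (1)·(1) + (3)·(3) + (4)·(4) + (8)·(8) = 90.

90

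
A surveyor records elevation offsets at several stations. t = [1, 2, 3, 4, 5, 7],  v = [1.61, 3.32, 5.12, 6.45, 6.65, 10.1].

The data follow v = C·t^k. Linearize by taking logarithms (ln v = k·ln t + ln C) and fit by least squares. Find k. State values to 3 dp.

k = 0.919

With ln vᵢ as the transformed response and ln tᵢ as the regressor:
Σln t = 6.7334, Σ(ln t)² = 9.9861, Σln v = 9.3806, Σln t·ln v = 12.7594.
Equations: 9.9861·k + 6.7334·ln C = 12.7594;  6.7334·k + 6·ln C = 9.3806.
Solving (det = 14.5777): k = 0.91873, ln C = 0.53240.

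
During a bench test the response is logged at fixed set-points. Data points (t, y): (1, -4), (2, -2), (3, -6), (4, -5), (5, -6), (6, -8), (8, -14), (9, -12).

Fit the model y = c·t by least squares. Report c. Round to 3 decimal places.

Forming XᵀX = [[236]] and Xᵀy = [-344]ᵀ gives XᵀX·[c]ᵀ = Xᵀy.
c = (-344)/236 = -1.45763.

c = -1.458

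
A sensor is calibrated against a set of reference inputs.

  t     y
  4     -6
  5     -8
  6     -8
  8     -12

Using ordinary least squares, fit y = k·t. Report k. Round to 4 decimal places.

k = -1.4752

Sums needed: Σt·t = 141.
For Mᵀy: Σt·y = -208.
MᵀM·[k]ᵀ = Mᵀy becomes [[141]]·[k]ᵀ = [-208]ᵀ.
Hence k = -208 / 141 ≈ -1.47518.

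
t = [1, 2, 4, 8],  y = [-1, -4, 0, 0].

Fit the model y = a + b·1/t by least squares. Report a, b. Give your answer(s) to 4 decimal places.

a = -0.5652, b = -1.4609

The normal equations are: 4·a + (15/8)·b = -5;  (15/8)·a + (85/64)·b = -3.
Δ = 4·(85/64) − (15/8)² = 115/64.
a = ((-5)·(85/64) − (15/8)·(-3))/(115/64) = -13/23; b = (4·(-3) − (15/8)·(-5))/(115/64) = -168/115.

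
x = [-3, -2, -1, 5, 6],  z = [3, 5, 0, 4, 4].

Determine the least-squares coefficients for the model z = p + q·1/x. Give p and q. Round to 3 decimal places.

AᵀA·[p, q]ᵀ = Aᵀz reads: 5·p + (-22/15)·q = 16;  (-22/15)·p + (643/450)·q = -61/30.
det = 5·(643/450) − (-22/15)² = 749/150.
p = (16·(643/450) − (-22/15)·(-61/30))/(749/150) = 426/107; q = (5·(-61/30) − (-22/15)·16)/(749/150) = 285/107.

p = 3.981, q = 2.664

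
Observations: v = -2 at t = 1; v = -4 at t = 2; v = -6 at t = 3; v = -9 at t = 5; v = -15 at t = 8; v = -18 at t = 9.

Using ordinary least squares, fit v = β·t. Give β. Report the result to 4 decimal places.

From the data, Σt·t = 184.
Moment sums: Σt·v = -355.
So AᵀA·[β]ᵀ = Aᵀv: [[184]]·[β]ᵀ = [-355]ᵀ.
β = (-355)/184 = -1.92935.

β = -1.9293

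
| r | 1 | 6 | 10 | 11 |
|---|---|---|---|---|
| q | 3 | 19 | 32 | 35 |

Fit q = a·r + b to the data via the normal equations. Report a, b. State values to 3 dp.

Normal-equation sums: Σr·r = 258, Σr = 28, Σ1 = 4.
For Aᵀq: Σr·q = 822, Σq = 89.
AᵀA·[a, b]ᵀ = Aᵀq becomes [[258, 28]; [28, 4]]·[a, b]ᵀ = [822, 89]ᵀ.
det = 258·4 − 28² = 248.
a = (822·4 − 28·89)/248 = 199/62; b = (258·89 − 28·822)/248 = -27/124.

a = 3.210, b = -0.218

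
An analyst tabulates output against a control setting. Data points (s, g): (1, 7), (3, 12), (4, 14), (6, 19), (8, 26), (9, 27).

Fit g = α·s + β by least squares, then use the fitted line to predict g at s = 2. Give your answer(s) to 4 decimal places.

ĝ = 9.2847

Normal-equation sums: Σs·s = 207, Σs = 31, Σ1 = 6.
And Σs·g = 664, Σg = 105.
Normal equations: [[207, 31]; [31, 6]]·[α, β]ᵀ = [664, 105]ᵀ.
Determinant 207·6 − 31² = 281.
α = (664·6 − 31·105)/281 = 729/281; β = (207·105 − 31·664)/281 = 1151/281.
At s = 2: ĝ = (729/281)·(2) + (1151/281)·(1) = 2609/281.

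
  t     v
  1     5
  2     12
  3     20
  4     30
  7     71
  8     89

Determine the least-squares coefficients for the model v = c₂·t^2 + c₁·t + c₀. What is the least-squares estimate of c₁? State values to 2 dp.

c₁ = 3.68

With design matrix X, XᵀX = [[6851, 955, 143]; [955, 143, 25]; [143, 25, 6]] and Xᵀv = [9888, 1418, 227]ᵀ.
Inverting the 3×3 Gram matrix, [c₂, c₁, c₀]ᵀ = [3227/3522, 12977/3522, 378/587]ᵀ.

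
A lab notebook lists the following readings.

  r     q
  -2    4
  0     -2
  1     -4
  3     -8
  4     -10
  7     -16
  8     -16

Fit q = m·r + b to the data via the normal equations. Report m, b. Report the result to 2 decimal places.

m = -2.00, b = -1.43

From the data, Σr·r = 143, Σr = 21, Σ1 = 7.
Right-hand side: Σr·q = -316, Σq = -52.
Normal equations: [[143, 21]; [21, 7]]·[m, b]ᵀ = [-316, -52]ᵀ.
det = 143·7 − 21² = 560.
m = ((-316)·7 − 21·(-52))/560 = -2; b = (143·(-52) − 21·(-316))/560 = -10/7.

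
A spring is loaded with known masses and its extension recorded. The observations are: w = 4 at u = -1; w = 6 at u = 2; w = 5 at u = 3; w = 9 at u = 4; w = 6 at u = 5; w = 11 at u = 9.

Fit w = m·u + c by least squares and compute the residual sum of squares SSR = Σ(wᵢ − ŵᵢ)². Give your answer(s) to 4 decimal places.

SSR = 9.1928

The normal system AᵀA·[m, c]ᵀ = Aᵀw is [[136, 22]; [22, 6]]·[m, c]ᵀ = [188, 41]ᵀ.
Eliminating c: 6·(row 1) − 22·(row 2) gives 332·m = 6·188 − 22·41 = 226, so m = 113/166.
Then c = (41 − 22·(113/166))/6 = 360/83.
Residuals: 57/166, 25/83, -229/166, 161/83, -289/166, 89/166; SSR = 763/83.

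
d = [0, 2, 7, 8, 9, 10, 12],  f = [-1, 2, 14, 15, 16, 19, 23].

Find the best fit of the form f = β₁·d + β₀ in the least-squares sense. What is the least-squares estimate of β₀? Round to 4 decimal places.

β₀ = -1.3165

With design matrix M, MᵀM = [[442, 48]; [48, 7]] and Mᵀf = [832, 88]ᵀ.
Δ = 442·7 − 48² = 790.
β₁ = (832·7 − 48·88)/790 = 160/79; β₀ = (442·88 − 48·832)/790 = -104/79.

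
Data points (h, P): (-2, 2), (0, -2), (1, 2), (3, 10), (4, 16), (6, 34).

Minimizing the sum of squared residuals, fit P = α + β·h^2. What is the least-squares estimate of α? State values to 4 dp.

α = -0.3571

Entries of AᵀA: Σ1 = 6, Σh^2 = 66, Σh^2·h^2 = 1650.
And ΣP = 62, Σh^2·P = 1580.
So AᵀA·[α, β]ᵀ = AᵀP: [[6, 66]; [66, 1650]]·[α, β]ᵀ = [62, 1580]ᵀ.
Eliminating β: 1650·(row 1) − 66·(row 2) gives 5544·α = 1650·62 − 66·1580 = -1980, so α = -5/14.
Then β = (1580 − 66·(-5/14))/1650 = 449/462.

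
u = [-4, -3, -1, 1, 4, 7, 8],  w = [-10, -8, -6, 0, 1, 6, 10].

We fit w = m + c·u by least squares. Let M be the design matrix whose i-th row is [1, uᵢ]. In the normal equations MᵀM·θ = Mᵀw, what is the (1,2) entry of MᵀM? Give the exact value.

Row 1 ↔ basis 1, column 2 ↔ basis u, so (MᵀM)_{1,2} = Σᵢ u = (1)·(-4) + (1)·(-3) + (1)·(-1) + (1)·(1) + (1)·(4) + (1)·(7) + (1)·(8) = 12.

12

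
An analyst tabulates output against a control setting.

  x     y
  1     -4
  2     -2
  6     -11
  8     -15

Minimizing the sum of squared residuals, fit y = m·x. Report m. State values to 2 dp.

Forming AᵀA = [[105]] and Aᵀy = [-194]ᵀ gives AᵀA·[m]ᵀ = Aᵀy.
m = (-194)/105 = -1.84762.

m = -1.85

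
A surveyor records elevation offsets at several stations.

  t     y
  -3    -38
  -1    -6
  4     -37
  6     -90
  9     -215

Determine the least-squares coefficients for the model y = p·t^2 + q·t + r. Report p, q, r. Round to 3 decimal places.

p = -2.992, q = 3.126, r = -1.020

Sums needed: Σt^2·t^2 = 8195, Σt^2·t = 981, Σt^2 = 143, Σt·t = 143, Σt = 15, Σ1 = 5.
Moment sums: Σt^2·y = -21595, Σt·y = -2503, Σy = -386.
Normal equations: [[8195, 981, 143]; [981, 143, 15]; [143, 15, 5]]·[p, q, r]ᵀ = [-21595, -2503, -386]ᵀ.
Row-reducing yields p = -729973/244014, q = 254239/81338, r = -124402/122007.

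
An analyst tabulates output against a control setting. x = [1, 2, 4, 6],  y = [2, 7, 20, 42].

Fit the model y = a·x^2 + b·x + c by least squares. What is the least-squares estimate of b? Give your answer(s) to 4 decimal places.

From the data, Σx^2·x^2 = 1569, Σx^2·x = 289, Σx^2 = 57, Σx·x = 57, Σx = 13, Σ1 = 4.
For Aᵀy: Σx^2·y = 1862, Σx·y = 348, Σy = 71.
So AᵀA·[a, b, c]ᵀ = Aᵀy: [[1569, 289, 57]; [289, 57, 13]; [57, 13, 4]]·[a, b, c]ᵀ = [1862, 348, 71]ᵀ.
Inverting the 3×3 Gram matrix, [a, b, c]ᵀ = [753/796, 1031/796, 12/199]ᵀ.

b = 1.2952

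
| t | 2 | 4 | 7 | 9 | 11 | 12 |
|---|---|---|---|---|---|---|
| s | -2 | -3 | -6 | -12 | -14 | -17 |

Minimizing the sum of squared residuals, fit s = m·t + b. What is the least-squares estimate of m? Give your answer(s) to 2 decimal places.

Compute the Gram sums: Σt·t = 415, Σt = 45, Σ1 = 6.
And Σt·s = -524, Σs = -54.
Eliminating b: 6·(row 1) − 45·(row 2) gives 465·m = 6·(-524) − 45·(-54) = -714, so m = -238/155.
Then b = ((-54) − 45·(-238/155))/6 = 78/31.

m = -1.54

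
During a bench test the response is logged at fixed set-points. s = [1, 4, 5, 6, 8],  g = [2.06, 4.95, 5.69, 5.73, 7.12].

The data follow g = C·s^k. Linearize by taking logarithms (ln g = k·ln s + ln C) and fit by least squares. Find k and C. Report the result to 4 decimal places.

Taking logs, ln g = k·ln s + ln C, so regress ln g on ln s.
XᵀX = [[12.0466, 6.8669]; [6.8669, 5]], rhs = [12.2252, 7.7694]ᵀ  (here Σln s = 6.8669, Σ(ln s)² = 12.0466, Σln g = 7.7694, Σln s·ln g = 12.2252).
Solving (det = 13.0781): k = 0.59443, ln C = 0.73751, so C = exp(0.73751) = 2.09072.

k = 0.5944, C = 2.0907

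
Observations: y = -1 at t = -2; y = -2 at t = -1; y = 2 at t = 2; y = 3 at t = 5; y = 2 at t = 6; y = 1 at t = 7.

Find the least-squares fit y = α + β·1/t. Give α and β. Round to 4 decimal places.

With design matrix X, XᵀX = [[6, -103/210]; [-103/210, 70039/44100]] and Xᵀy = [5, 961/210]ᵀ.
Eliminating β: (70039/44100)·(row 1) − (-103/210)·(row 2) gives (16385/1764)·α = (70039/44100)·5 − (-103/210)·(961/210) = 74863/7350, so α = 449178/409625.
Then β = ((961/210) − (-103/210)·(449178/409625))/(70039/44100) = 263802/81925.

α = 1.0966, β = 3.2200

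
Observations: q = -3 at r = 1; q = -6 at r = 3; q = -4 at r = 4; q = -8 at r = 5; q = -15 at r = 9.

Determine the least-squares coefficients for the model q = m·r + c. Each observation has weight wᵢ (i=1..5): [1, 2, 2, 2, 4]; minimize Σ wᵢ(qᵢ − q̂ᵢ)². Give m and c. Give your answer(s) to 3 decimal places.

From the data, Σwᵢ·r·r = 425, Σwᵢ·r = 61, Σwᵢ·1 = 11.
And Σwᵢ·r·q = -691, Σwᵢ·q = -99.
Determinant 425·11 − 61² = 954.
m = ((-691)·11 − 61·(-99))/954 = -781/477; c = (425·(-99) − 61·(-691))/954 = 38/477.

m = -1.637, c = 0.080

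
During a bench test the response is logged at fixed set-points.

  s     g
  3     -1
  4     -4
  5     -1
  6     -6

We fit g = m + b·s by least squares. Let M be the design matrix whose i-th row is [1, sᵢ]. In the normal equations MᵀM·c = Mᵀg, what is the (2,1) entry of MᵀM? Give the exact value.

Row 2 ↔ basis s, column 1 ↔ basis 1, so (MᵀM)_{2,1} = Σᵢ s = (3)·(1) + (4)·(1) + (5)·(1) + (6)·(1) = 18.

18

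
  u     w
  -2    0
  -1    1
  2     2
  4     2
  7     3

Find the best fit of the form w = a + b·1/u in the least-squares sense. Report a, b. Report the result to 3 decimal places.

Normal-equation sums: Σ1 = 5, Σ1/u = -17/28, Σ1/u·1/u = 1241/784.
Moment sums: Σw = 8, Σ1/u·w = 13/14.
Normal equations: [[5, -17/28]; [-17/28, 1241/784]]·[a, b]ᵀ = [8, 13/14]ᵀ.
Determinant 5·(1241/784) − (-17/28)² = 1479/196.
a = (8·(1241/784) − (-17/28)·(13/14))/(1479/196) = 305/174; b = (5·(13/14) − (-17/28)·8)/(1479/196) = 1862/1479.

a = 1.753, b = 1.259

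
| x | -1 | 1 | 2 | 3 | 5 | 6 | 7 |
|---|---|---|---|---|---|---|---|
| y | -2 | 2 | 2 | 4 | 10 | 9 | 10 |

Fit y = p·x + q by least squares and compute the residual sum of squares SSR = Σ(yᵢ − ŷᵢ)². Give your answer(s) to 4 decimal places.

The normal system AᵀA·[p, q]ᵀ = Aᵀy is [[125, 23]; [23, 7]]·[p, q]ᵀ = [194, 35]ᵀ.
det = 125·7 − 23² = 346.
p = (194·7 − 23·35)/346 = 553/346; q = (125·35 − 23·194)/346 = -87/346.
Residuals: -26/173, 113/173, -327/346, -94/173, 391/173, -117/346, -162/173; SSR = 2677/346.

SSR = 7.7370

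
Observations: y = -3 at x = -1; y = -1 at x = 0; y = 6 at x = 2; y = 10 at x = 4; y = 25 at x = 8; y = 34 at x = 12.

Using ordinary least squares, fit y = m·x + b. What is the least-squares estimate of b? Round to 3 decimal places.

b = -0.422

Sums needed: Σx·x = 229, Σx = 25, Σ1 = 6.
And Σx·y = 663, Σy = 71.
Eliminating b: 6·(row 1) − 25·(row 2) gives 749·m = 6·663 − 25·71 = 2203, so m = 2203/749.
Then b = (71 − 25·(2203/749))/6 = -316/749.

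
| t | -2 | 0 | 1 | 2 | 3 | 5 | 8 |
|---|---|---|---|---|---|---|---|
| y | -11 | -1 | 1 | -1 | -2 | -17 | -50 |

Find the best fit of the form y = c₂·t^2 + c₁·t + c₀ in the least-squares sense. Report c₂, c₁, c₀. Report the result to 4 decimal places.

AᵀA·[c₂, c₁, c₀]ᵀ = Aᵀy reads: 4835·c₂ + 665·c₁ + 107·c₀ = -3690;  665·c₂ + 107·c₁ + 17·c₀ = -470;  107·c₂ + 17·c₁ + 7·c₀ = -81.
(Σt^2·t^2 = 4835, Σt^2·t = 665, Σt^2 = 107, Σt·t = 107, Σt = 17, Σ1 = 7, Σt^2·y = -3690, Σt·y = -470, Σy = -81.)
Row-reducing yields c₂ = -22051/20172, c₁ = 13015/5043, c₀ = -7595/6724.

c₂ = -1.0931, c₁ = 2.5808, c₀ = -1.1295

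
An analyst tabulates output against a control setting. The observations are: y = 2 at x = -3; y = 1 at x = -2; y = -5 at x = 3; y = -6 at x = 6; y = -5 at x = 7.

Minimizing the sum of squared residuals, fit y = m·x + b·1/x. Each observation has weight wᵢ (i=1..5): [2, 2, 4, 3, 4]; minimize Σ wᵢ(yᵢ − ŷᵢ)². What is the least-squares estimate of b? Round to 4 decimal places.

b = -2.2018

Forming AᵀWA = [[366, 15]; [15, 261/196]] and AᵀWy = [-324, -104/7]ᵀ gives AᵀWA·[m, b]ᵀ = AᵀWy.
Determinant 366·(261/196) − 15² = 25713/98.
m = ((-324)·(261/196) − 15·(-104/7))/(25713/98) = -6814/8571; b = (366·(-104/7) − 15·(-324))/(25713/98) = -18872/8571.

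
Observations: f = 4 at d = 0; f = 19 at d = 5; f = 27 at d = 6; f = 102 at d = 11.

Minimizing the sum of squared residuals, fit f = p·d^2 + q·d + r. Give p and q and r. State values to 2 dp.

p = 1.00, q = -2.10, r = 4.04

The normal equations are: 16562·p + 1672·q + 182·r = 13789;  1672·p + 182·q + 22·r = 1379;  182·p + 22·q + 4·r = 152.
(Σd^2·d^2 = 16562, Σd^2·d = 1672, Σd^2 = 182, Σd·d = 182, Σd = 22, Σ1 = 4, Σd^2·f = 13789, Σd·f = 1379, Σf = 152.)
Solving the 3×3 system (Gaussian elimination) gives p = 1, q = -128/61, r = 493/122.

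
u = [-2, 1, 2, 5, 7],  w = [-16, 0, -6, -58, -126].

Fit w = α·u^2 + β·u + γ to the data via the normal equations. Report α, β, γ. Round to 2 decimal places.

MᵀM·[α, β, γ]ᵀ = Mᵀw reads: 3059·α + 469·β + 83·γ = -7712;  469·α + 83·β + 13·γ = -1152;  83·α + 13·β + 5·γ = -206.
(Σu^2·u^2 = 3059, Σu^2·u = 469, Σu^2 = 83, Σu·u = 83, Σu = 13, Σ1 = 5, Σu^2·w = -7712, Σu·w = -1152, Σw = -206.)
Inverting the 3×3 Gram matrix, [α, β, γ]ᵀ = [-5741/1938, 1755/646, 883/969]ᵀ.

α = -2.96, β = 2.72, γ = 0.91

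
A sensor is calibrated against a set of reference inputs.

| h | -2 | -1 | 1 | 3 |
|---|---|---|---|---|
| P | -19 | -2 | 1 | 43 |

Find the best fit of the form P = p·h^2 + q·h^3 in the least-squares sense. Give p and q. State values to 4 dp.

MᵀM·[p, q]ᵀ = MᵀP reads: 99·p + 211·q = 310;  211·p + 795·q = 1316.
Eliminating q: 795·(row 1) − 211·(row 2) gives 34184·p = 795·310 − 211·1316 = -31226, so p = -15613/17092.
Then q = (1316 − 211·(-15613/17092))/795 = 32437/17092.

p = -0.9135, q = 1.8978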